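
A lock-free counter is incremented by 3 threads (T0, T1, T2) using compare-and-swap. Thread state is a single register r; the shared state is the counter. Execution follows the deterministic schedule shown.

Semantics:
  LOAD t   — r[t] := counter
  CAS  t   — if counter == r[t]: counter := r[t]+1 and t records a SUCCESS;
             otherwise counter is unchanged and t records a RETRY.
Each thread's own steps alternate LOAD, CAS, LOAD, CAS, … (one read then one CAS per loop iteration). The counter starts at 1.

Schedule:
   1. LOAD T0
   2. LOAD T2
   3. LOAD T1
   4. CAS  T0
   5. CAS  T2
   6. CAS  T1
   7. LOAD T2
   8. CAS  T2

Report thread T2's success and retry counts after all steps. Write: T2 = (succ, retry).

T2 = (1, 1)

[1] T0.load  rd  (counter 1, T0.r 1)
[2] T2.load  rd  (counter 1, T2.r 1)
[3] T1.load  rd  (counter 1, T1.r 1)
[4] T0.cas  hit  (counter 2, T0.r 1)
[5] T2.cas  miss  (counter 2, T2.r 1)
[6] T1.cas  miss  (counter 2, T1.r 1)
[7] T2.load  rd  (counter 2, T2.r 2)
[8] T2.cas  hit  (counter 3, T2.r 2)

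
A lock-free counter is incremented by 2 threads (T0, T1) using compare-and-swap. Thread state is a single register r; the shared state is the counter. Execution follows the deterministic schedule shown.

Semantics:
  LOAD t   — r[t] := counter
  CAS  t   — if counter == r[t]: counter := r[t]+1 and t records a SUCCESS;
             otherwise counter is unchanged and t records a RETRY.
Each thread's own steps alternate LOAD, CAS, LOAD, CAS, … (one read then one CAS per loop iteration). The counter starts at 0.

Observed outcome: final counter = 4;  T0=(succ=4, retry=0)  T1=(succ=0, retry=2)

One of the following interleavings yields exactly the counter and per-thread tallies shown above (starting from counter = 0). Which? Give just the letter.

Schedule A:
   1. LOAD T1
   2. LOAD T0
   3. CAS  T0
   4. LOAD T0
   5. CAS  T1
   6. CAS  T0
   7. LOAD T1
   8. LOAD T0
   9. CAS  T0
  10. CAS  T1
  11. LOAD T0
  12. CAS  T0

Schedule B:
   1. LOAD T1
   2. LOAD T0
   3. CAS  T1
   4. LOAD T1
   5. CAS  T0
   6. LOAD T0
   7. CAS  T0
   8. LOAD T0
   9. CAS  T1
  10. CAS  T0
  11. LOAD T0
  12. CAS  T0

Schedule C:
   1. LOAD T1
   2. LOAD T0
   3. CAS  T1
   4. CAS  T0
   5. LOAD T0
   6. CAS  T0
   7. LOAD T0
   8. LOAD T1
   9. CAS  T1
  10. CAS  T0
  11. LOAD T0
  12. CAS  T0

Simulating candidate A:
1. LOAD T1 → mem=0 r[T1]=0 [LOAD]
2. LOAD T0 → mem=0 r[T0]=0 [LOAD]
3. CAS T0 → mem=1 r[T0]=0 [OK]
4. LOAD T0 → mem=1 r[T0]=1 [LOAD]
5. CAS T1 → mem=1 r[T1]=0 [RETRY]
6. CAS T0 → mem=2 r[T0]=1 [OK]
7. LOAD T1 → mem=2 r[T1]=2 [LOAD]
8. LOAD T0 → mem=2 r[T0]=2 [LOAD]
9. CAS T0 → mem=3 r[T0]=2 [OK]
10. CAS T1 → mem=3 r[T1]=2 [RETRY]
11. LOAD T0 → mem=3 r[T0]=3 [LOAD]
12. CAS T0 → mem=4 r[T0]=3 [OK]

A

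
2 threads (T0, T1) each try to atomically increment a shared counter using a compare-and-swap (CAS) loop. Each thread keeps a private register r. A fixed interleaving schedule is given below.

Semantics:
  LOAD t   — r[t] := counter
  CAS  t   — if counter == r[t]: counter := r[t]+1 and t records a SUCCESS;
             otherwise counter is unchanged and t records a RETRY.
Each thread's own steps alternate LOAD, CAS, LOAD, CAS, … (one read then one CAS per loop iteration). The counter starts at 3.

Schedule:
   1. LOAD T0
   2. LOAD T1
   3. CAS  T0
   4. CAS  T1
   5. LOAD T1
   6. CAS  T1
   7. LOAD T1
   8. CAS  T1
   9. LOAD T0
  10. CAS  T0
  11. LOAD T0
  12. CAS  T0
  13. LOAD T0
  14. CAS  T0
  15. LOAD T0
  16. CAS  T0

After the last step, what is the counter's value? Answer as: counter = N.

   1) LOAD T0:  M=3  r_T0=3
   2) LOAD T1:  M=3  r_T1=3
   3) CAS  T0:  M=4  r_T0=3 ✓
   4) CAS  T1:  M=4  r_T1=3 ✗
   5) LOAD T1:  M=4  r_T1=4
   6) CAS  T1:  M=5  r_T1=4 ✓
   7) LOAD T1:  M=5  r_T1=5
   8) CAS  T1:  M=6  r_T1=5 ✓
   9) LOAD T0:  M=6  r_T0=6
  10) CAS  T0:  M=7  r_T0=6 ✓
  11) LOAD T0:  M=7  r_T0=7
  12) CAS  T0:  M=8  r_T0=7 ✓
  13) LOAD T0:  M=8  r_T0=8
  14) CAS  T0:  M=9  r_T0=8 ✓
  15) LOAD T0:  M=9  r_T0=9
  16) CAS  T0:  M=10  r_T0=9 ✓

counter = 10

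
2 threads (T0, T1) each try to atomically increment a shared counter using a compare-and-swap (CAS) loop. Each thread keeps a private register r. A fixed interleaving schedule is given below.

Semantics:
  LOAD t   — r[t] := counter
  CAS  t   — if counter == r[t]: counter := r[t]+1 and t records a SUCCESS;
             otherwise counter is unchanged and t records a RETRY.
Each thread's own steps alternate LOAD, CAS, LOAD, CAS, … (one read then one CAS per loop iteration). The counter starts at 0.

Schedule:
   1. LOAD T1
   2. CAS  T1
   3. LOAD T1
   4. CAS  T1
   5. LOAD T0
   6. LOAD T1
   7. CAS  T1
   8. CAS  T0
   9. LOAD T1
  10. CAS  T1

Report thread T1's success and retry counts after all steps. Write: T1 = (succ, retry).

1. LOAD T1 → mem=0 r[T1]=0 [LOAD]
2. CAS T1 → mem=1 r[T1]=0 [OK]
3. LOAD T1 → mem=1 r[T1]=1 [LOAD]
4. CAS T1 → mem=2 r[T1]=1 [OK]
5. LOAD T0 → mem=2 r[T0]=2 [LOAD]
6. LOAD T1 → mem=2 r[T1]=2 [LOAD]
7. CAS T1 → mem=3 r[T1]=2 [OK]
8. CAS T0 → mem=3 r[T0]=2 [RETRY]
9. LOAD T1 → mem=3 r[T1]=3 [LOAD]
10. CAS T1 → mem=4 r[T1]=3 [OK]

T1 = (4, 0)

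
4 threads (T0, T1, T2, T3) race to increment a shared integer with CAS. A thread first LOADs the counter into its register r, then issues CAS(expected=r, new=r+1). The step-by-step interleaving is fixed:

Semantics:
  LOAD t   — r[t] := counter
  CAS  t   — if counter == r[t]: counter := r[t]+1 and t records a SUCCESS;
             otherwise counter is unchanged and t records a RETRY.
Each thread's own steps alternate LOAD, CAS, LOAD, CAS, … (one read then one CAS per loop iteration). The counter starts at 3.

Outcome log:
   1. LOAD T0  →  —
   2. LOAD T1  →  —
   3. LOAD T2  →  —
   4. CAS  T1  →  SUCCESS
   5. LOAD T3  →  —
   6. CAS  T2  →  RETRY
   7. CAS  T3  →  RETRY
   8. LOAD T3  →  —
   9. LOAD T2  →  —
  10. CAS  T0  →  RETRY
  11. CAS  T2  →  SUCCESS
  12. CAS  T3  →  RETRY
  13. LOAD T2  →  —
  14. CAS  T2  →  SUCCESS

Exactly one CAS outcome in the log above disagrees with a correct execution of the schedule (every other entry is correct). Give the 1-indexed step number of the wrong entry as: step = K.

Reference trace:
step 1: T0 LOAD ⇒ load; ctr=3 reg=3
step 2: T1 LOAD ⇒ load; ctr=3 reg=3
step 3: T2 LOAD ⇒ load; ctr=3 reg=3
step 4: T1 CAS ⇒ ok; ctr=4 reg=3
step 5: T3 LOAD ⇒ load; ctr=4 reg=4
step 6: T2 CAS ⇒ retry; ctr=4 reg=3
step 7: T3 CAS ⇒ ok; ctr=5 reg=4
step 8: T3 LOAD ⇒ load; ctr=5 reg=5
step 9: T2 LOAD ⇒ load; ctr=5 reg=5
step 10: T0 CAS ⇒ retry; ctr=5 reg=3
step 11: T2 CAS ⇒ ok; ctr=6 reg=5
step 12: T3 CAS ⇒ retry; ctr=6 reg=5
step 13: T2 LOAD ⇒ load; ctr=6 reg=6
step 14: T2 CAS ⇒ ok; ctr=7 reg=6
Log disagrees first at step 7.

step = 7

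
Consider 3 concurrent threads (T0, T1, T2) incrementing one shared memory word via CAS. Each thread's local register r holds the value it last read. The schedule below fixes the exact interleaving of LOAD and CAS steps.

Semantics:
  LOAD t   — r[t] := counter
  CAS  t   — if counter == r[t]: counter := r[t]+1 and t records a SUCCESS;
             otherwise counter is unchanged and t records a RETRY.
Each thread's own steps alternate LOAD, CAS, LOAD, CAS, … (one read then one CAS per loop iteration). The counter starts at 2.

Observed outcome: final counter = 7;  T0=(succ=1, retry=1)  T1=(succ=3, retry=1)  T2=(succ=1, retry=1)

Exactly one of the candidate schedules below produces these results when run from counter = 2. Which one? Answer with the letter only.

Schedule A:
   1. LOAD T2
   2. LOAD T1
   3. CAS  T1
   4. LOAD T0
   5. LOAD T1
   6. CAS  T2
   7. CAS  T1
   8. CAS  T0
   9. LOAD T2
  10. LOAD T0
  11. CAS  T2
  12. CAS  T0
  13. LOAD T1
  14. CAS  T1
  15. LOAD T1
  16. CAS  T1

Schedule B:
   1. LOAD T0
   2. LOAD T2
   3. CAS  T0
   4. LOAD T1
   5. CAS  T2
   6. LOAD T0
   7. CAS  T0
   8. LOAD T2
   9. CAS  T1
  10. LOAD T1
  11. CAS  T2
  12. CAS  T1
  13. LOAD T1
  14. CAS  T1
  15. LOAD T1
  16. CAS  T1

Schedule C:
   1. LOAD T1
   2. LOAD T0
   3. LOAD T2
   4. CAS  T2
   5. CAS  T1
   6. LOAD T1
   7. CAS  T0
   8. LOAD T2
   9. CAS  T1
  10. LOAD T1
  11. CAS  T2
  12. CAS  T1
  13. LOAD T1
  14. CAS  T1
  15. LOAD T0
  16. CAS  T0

C

Simulating candidate C:
   1) LOAD T1:  M=2  r_T1=2
   2) LOAD T0:  M=2  r_T0=2
   3) LOAD T2:  M=2  r_T2=2
   4) CAS  T2:  M=3  r_T2=2 ✓
   5) CAS  T1:  M=3  r_T1=2 ✗
   6) LOAD T1:  M=3  r_T1=3
   7) CAS  T0:  M=3  r_T0=2 ✗
   8) LOAD T2:  M=3  r_T2=3
   9) CAS  T1:  M=4  r_T1=3 ✓
  10) LOAD T1:  M=4  r_T1=4
  11) CAS  T2:  M=4  r_T2=3 ✗
  12) CAS  T1:  M=5  r_T1=4 ✓
  13) LOAD T1:  M=5  r_T1=5
  14) CAS  T1:  M=6  r_T1=5 ✓
  15) LOAD T0:  M=6  r_T0=6
  16) CAS  T0:  M=7  r_T0=6 ✓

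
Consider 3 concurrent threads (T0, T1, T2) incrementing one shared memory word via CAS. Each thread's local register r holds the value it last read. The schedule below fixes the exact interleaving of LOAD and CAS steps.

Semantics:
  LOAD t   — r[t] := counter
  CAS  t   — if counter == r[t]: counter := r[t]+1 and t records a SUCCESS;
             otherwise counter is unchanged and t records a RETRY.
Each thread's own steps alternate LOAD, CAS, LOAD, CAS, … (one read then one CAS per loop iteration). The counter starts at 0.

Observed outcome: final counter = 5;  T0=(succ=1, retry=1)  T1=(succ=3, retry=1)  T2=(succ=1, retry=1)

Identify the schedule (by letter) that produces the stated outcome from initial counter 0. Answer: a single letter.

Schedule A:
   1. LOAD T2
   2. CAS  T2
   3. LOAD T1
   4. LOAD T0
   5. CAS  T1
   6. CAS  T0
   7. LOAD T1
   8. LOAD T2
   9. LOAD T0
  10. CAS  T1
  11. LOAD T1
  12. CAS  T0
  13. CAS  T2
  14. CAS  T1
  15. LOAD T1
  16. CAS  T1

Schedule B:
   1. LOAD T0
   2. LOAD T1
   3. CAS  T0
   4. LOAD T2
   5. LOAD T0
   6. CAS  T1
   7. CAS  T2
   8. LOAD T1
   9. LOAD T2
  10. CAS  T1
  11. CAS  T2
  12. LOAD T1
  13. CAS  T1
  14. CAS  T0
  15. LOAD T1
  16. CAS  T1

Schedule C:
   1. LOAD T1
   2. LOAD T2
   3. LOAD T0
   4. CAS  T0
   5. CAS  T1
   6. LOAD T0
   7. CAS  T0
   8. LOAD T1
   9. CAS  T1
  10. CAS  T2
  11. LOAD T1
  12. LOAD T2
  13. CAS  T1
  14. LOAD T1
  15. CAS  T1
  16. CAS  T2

B

Run B:
#1 T0 reads 0
#2 T1 reads 0
#3 T0 CAS(0→1) writes; counter now 1
#4 T2 reads 1
#5 T0 reads 1
#6 T1 CAS(0→1) fails; counter now 1
#7 T2 CAS(1→2) writes; counter now 2
#8 T1 reads 2
#9 T2 reads 2
#10 T1 CAS(2→3) writes; counter now 3
#11 T2 CAS(2→3) fails; counter now 3
#12 T1 reads 3
#13 T1 CAS(3→4) writes; counter now 4
#14 T0 CAS(1→2) fails; counter now 4
#15 T1 reads 4
#16 T1 CAS(4→5) writes; counter now 5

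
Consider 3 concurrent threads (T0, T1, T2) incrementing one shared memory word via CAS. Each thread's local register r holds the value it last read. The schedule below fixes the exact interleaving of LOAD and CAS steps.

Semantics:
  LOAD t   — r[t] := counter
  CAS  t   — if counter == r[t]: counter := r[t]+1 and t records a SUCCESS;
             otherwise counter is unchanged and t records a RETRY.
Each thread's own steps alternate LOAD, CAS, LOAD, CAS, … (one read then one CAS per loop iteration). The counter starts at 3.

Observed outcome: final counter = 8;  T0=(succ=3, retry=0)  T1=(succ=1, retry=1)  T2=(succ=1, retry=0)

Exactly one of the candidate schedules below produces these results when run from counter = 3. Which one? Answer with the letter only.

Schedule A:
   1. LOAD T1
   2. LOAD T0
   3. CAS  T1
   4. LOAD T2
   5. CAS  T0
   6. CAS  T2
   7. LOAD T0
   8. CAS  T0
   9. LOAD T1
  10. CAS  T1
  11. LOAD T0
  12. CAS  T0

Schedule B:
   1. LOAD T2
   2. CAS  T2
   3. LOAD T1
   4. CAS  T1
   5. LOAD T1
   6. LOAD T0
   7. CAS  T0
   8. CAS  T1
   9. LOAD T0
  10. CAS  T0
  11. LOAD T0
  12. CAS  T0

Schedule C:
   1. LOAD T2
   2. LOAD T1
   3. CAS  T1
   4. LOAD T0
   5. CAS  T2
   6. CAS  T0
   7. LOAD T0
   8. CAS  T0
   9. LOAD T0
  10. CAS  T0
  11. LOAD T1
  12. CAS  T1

Run B:
#1 T2 reads 3
#2 T2 CAS(3→4) writes; counter now 4
#3 T1 reads 4
#4 T1 CAS(4→5) writes; counter now 5
#5 T1 reads 5
#6 T0 reads 5
#7 T0 CAS(5→6) writes; counter now 6
#8 T1 CAS(5→6) fails; counter now 6
#9 T0 reads 6
#10 T0 CAS(6→7) writes; counter now 7
#11 T0 reads 7
#12 T0 CAS(7→8) writes; counter now 8

B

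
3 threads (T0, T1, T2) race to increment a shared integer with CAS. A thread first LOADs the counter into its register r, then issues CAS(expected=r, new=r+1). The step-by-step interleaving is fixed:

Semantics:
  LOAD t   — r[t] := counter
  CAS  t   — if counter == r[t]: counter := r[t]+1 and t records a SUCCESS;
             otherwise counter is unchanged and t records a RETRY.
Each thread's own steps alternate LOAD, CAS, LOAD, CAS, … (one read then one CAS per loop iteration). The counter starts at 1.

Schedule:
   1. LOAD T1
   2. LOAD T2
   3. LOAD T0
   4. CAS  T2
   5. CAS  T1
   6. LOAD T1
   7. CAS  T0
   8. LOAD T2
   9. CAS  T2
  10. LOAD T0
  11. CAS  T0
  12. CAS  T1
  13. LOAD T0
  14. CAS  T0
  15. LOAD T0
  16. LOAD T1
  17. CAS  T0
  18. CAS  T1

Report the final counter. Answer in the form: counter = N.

1. LOAD T1 → mem=1 r[T1]=1 [LOAD]
2. LOAD T2 → mem=1 r[T2]=1 [LOAD]
3. LOAD T0 → mem=1 r[T0]=1 [LOAD]
4. CAS T2 → mem=2 r[T2]=1 [OK]
5. CAS T1 → mem=2 r[T1]=1 [RETRY]
6. LOAD T1 → mem=2 r[T1]=2 [LOAD]
7. CAS T0 → mem=2 r[T0]=1 [RETRY]
8. LOAD T2 → mem=2 r[T2]=2 [LOAD]
9. CAS T2 → mem=3 r[T2]=2 [OK]
10. LOAD T0 → mem=3 r[T0]=3 [LOAD]
11. CAS T0 → mem=4 r[T0]=3 [OK]
12. CAS T1 → mem=4 r[T1]=2 [RETRY]
13. LOAD T0 → mem=4 r[T0]=4 [LOAD]
14. CAS T0 → mem=5 r[T0]=4 [OK]
15. LOAD T0 → mem=5 r[T0]=5 [LOAD]
16. LOAD T1 → mem=5 r[T1]=5 [LOAD]
17. CAS T0 → mem=6 r[T0]=5 [OK]
18. CAS T1 → mem=6 r[T1]=5 [RETRY]

counter = 6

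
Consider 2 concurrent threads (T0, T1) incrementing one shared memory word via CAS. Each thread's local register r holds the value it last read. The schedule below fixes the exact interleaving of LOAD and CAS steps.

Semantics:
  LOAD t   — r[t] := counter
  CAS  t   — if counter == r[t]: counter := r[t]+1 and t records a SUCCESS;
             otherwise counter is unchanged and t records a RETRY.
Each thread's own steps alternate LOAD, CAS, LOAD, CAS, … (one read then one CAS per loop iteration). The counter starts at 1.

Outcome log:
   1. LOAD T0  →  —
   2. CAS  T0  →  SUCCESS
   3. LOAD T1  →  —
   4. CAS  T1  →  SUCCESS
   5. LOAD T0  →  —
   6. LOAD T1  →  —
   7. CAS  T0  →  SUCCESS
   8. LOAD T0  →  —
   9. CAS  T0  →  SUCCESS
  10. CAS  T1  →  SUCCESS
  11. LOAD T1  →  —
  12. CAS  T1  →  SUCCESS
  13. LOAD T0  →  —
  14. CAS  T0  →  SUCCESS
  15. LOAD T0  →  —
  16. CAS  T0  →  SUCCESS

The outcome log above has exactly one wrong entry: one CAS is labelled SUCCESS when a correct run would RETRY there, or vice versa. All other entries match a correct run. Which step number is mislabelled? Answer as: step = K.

step = 10

Re-executing:
step 1: T0 LOAD ⇒ load; ctr=1 reg=1
step 2: T0 CAS ⇒ ok; ctr=2 reg=1
step 3: T1 LOAD ⇒ load; ctr=2 reg=2
step 4: T1 CAS ⇒ ok; ctr=3 reg=2
step 5: T0 LOAD ⇒ load; ctr=3 reg=3
step 6: T1 LOAD ⇒ load; ctr=3 reg=3
step 7: T0 CAS ⇒ ok; ctr=4 reg=3
step 8: T0 LOAD ⇒ load; ctr=4 reg=4
step 9: T0 CAS ⇒ ok; ctr=5 reg=4
step 10: T1 CAS ⇒ retry; ctr=5 reg=3
step 11: T1 LOAD ⇒ load; ctr=5 reg=5
step 12: T1 CAS ⇒ ok; ctr=6 reg=5
step 13: T0 LOAD ⇒ load; ctr=6 reg=6
step 14: T0 CAS ⇒ ok; ctr=7 reg=6
step 15: T0 LOAD ⇒ load; ctr=7 reg=7
step 16: T0 CAS ⇒ ok; ctr=8 reg=7
Flip is step 10.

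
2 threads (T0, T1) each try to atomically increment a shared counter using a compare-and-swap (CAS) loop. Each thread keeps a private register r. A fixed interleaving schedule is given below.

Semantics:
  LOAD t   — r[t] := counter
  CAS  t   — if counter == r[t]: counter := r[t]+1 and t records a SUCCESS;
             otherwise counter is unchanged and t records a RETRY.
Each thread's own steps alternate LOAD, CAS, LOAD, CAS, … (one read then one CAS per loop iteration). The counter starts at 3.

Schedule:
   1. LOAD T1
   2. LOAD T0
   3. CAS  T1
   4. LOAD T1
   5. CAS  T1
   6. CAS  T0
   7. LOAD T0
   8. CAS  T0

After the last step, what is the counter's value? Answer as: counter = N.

counter = 6

#1 T1 reads 3
#2 T0 reads 3
#3 T1 CAS(3→4) writes; counter now 4
#4 T1 reads 4
#5 T1 CAS(4→5) writes; counter now 5
#6 T0 CAS(3→4) fails; counter now 5
#7 T0 reads 5
#8 T0 CAS(5→6) writes; counter now 6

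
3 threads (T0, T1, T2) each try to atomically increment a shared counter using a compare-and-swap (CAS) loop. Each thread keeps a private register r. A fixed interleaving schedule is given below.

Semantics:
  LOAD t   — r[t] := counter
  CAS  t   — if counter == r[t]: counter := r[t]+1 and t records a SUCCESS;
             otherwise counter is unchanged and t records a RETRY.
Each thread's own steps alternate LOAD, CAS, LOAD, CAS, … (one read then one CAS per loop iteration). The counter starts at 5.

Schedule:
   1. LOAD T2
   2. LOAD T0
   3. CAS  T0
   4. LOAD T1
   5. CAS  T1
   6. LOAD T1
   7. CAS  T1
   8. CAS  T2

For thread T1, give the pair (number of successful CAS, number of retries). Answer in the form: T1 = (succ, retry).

T2 LOAD — after: cnt=5, r=5 — load
T0 LOAD — after: cnt=5, r=5 — load
T0 CAS — after: cnt=6, r=5 — ok
T1 LOAD — after: cnt=6, r=6 — load
T1 CAS — after: cnt=7, r=6 — ok
T1 LOAD — after: cnt=7, r=7 — load
T1 CAS — after: cnt=8, r=7 — ok
T2 CAS — after: cnt=8, r=5 — retry

T1 = (2, 0)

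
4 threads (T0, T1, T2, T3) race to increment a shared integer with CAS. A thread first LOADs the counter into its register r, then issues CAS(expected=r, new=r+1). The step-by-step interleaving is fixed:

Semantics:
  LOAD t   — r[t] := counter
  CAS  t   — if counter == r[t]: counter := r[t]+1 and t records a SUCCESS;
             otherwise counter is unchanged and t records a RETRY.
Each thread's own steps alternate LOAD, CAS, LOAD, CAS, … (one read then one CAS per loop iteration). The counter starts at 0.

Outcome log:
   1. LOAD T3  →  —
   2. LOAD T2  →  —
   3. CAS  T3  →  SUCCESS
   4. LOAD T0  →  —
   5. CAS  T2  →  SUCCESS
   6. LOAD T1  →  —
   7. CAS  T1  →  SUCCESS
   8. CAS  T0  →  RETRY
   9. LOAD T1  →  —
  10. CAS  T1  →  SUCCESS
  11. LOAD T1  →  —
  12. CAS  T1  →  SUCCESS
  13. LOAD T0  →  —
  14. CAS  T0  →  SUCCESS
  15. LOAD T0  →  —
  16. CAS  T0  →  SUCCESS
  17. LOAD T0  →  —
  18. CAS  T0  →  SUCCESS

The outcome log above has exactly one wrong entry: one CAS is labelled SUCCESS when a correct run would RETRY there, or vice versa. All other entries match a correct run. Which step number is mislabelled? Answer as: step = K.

step = 5

Correct run:
#1 T3 reads 0
#2 T2 reads 0
#3 T3 CAS(0→1) writes; counter now 1
#4 T0 reads 1
#5 T2 CAS(0→1) fails; counter now 1
#6 T1 reads 1
#7 T1 CAS(1→2) writes; counter now 2
#8 T0 CAS(1→2) fails; counter now 2
#9 T1 reads 2
#10 T1 CAS(2→3) writes; counter now 3
#11 T1 reads 3
#12 T1 CAS(3→4) writes; counter now 4
#13 T0 reads 4
#14 T0 CAS(4→5) writes; counter now 5
#15 T0 reads 5
#16 T0 CAS(5→6) writes; counter now 6
#17 T0 reads 6
#18 T0 CAS(6→7) writes; counter now 7
Mismatch at 5.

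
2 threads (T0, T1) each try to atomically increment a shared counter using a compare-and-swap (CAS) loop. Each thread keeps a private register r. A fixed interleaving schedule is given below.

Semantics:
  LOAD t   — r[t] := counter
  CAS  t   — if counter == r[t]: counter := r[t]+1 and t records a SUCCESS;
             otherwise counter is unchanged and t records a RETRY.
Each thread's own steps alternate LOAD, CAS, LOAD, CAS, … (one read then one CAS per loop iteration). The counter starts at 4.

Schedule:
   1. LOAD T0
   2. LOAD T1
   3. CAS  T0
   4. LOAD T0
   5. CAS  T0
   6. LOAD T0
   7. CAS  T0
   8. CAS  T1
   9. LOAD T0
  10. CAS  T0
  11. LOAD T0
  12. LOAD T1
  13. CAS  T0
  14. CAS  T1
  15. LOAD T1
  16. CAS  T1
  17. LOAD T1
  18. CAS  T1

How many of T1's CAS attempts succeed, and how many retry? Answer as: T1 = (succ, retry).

T1 = (2, 2)

T0 LOAD — after: cnt=4, r=4 — load
T1 LOAD — after: cnt=4, r=4 — load
T0 CAS — after: cnt=5, r=4 — ok
T0 LOAD — after: cnt=5, r=5 — load
T0 CAS — after: cnt=6, r=5 — ok
T0 LOAD — after: cnt=6, r=6 — load
T0 CAS — after: cnt=7, r=6 — ok
T1 CAS — after: cnt=7, r=4 — retry
T0 LOAD — after: cnt=7, r=7 — load
T0 CAS — after: cnt=8, r=7 — ok
T0 LOAD — after: cnt=8, r=8 — load
T1 LOAD — after: cnt=8, r=8 — load
T0 CAS — after: cnt=9, r=8 — ok
T1 CAS — after: cnt=9, r=8 — retry
T1 LOAD — after: cnt=9, r=9 — load
T1 CAS — after: cnt=10, r=9 — ok
T1 LOAD — after: cnt=10, r=10 — load
T1 CAS — after: cnt=11, r=10 — ok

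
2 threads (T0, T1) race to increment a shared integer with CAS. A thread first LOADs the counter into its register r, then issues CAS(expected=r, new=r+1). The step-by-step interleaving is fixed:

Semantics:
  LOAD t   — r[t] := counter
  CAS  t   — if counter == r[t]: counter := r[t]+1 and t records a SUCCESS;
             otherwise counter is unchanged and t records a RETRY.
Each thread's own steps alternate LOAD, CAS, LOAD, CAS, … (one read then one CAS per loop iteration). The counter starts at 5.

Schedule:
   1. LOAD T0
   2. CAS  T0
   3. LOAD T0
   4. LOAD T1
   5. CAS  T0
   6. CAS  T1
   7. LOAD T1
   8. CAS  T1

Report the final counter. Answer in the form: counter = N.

counter = 8

   1) LOAD T0:  M=5  r_T0=5
   2) CAS  T0:  M=6  r_T0=5 ✓
   3) LOAD T0:  M=6  r_T0=6
   4) LOAD T1:  M=6  r_T1=6
   5) CAS  T0:  M=7  r_T0=6 ✓
   6) CAS  T1:  M=7  r_T1=6 ✗
   7) LOAD T1:  M=7  r_T1=7
   8) CAS  T1:  M=8  r_T1=7 ✓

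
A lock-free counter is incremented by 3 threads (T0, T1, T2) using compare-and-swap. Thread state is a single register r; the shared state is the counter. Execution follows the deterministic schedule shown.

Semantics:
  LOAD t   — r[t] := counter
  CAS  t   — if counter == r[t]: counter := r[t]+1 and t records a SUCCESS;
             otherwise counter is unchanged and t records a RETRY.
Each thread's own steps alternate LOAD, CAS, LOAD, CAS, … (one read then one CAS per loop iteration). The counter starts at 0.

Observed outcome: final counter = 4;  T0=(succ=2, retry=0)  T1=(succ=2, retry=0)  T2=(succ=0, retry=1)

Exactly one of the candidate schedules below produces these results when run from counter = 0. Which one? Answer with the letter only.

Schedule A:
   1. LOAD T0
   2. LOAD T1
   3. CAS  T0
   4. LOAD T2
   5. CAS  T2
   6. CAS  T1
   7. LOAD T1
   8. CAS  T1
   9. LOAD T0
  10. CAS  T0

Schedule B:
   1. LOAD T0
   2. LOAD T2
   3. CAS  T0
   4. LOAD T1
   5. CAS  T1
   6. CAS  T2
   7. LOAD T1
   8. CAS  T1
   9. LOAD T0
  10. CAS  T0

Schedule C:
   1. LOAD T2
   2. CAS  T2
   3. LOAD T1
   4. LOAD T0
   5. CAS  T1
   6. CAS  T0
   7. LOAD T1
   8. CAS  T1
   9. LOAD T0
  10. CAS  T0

B

Simulating candidate B:
#1 T0 reads 0
#2 T2 reads 0
#3 T0 CAS(0→1) writes; counter now 1
#4 T1 reads 1
#5 T1 CAS(1→2) writes; counter now 2
#6 T2 CAS(0→1) fails; counter now 2
#7 T1 reads 2
#8 T1 CAS(2→3) writes; counter now 3
#9 T0 reads 3
#10 T0 CAS(3→4) writes; counter now 4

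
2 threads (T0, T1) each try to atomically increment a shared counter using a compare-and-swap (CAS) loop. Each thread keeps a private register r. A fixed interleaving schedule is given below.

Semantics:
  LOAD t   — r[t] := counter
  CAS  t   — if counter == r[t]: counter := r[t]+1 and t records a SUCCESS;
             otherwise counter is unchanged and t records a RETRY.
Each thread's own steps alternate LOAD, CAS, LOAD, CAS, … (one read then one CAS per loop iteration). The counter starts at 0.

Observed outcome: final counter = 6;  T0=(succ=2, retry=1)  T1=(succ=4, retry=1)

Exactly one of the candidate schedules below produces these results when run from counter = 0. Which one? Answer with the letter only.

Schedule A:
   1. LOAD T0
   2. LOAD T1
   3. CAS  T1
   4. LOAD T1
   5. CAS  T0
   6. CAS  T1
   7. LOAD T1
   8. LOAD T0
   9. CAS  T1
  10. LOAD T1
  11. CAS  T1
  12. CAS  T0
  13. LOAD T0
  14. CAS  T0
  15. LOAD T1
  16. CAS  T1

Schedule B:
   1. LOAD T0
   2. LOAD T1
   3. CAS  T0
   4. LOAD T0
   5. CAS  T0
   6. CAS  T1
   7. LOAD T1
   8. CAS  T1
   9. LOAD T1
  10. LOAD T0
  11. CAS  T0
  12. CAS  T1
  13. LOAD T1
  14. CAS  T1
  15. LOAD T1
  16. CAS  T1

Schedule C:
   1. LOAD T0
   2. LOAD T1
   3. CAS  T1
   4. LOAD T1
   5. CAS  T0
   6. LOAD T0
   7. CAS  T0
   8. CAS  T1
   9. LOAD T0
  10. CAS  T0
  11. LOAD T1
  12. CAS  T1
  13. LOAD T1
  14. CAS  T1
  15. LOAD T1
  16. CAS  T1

Simulating candidate C:
#1 T0 reads 0
#2 T1 reads 0
#3 T1 CAS(0→1) writes; counter now 1
#4 T1 reads 1
#5 T0 CAS(0→1) fails; counter now 1
#6 T0 reads 1
#7 T0 CAS(1→2) writes; counter now 2
#8 T1 CAS(1→2) fails; counter now 2
#9 T0 reads 2
#10 T0 CAS(2→3) writes; counter now 3
#11 T1 reads 3
#12 T1 CAS(3→4) writes; counter now 4
#13 T1 reads 4
#14 T1 CAS(4→5) writes; counter now 5
#15 T1 reads 5
#16 T1 CAS(5→6) writes; counter now 6

C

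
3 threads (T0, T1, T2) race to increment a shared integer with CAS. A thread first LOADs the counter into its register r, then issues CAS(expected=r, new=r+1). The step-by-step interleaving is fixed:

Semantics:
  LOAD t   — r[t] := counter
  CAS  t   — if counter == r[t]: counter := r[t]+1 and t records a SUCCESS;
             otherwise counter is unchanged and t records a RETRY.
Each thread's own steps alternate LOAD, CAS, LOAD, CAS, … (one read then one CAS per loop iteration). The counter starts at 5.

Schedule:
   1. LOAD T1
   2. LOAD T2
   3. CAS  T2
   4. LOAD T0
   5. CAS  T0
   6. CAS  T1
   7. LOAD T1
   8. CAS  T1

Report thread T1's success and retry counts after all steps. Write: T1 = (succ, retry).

T1 LOAD — after: cnt=5, r=5 — load
T2 LOAD — after: cnt=5, r=5 — load
T2 CAS — after: cnt=6, r=5 — ok
T0 LOAD — after: cnt=6, r=6 — load
T0 CAS — after: cnt=7, r=6 — ok
T1 CAS — after: cnt=7, r=5 — retry
T1 LOAD — after: cnt=7, r=7 — load
T1 CAS — after: cnt=8, r=7 — ok

T1 = (1, 1)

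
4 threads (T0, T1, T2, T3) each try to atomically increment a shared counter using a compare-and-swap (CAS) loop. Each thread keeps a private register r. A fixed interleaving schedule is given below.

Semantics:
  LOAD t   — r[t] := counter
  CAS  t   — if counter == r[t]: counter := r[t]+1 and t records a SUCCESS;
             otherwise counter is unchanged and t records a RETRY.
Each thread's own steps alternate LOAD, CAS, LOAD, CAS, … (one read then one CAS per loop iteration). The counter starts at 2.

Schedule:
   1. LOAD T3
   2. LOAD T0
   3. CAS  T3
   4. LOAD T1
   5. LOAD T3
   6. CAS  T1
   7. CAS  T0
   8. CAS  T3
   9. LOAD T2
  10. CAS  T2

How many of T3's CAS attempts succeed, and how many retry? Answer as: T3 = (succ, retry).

T3 = (1, 1)

step 1: T3 LOAD ⇒ load; ctr=2 reg=2
step 2: T0 LOAD ⇒ load; ctr=2 reg=2
step 3: T3 CAS ⇒ ok; ctr=3 reg=2
step 4: T1 LOAD ⇒ load; ctr=3 reg=3
step 5: T3 LOAD ⇒ load; ctr=3 reg=3
step 6: T1 CAS ⇒ ok; ctr=4 reg=3
step 7: T0 CAS ⇒ retry; ctr=4 reg=2
step 8: T3 CAS ⇒ retry; ctr=4 reg=3
step 9: T2 LOAD ⇒ load; ctr=4 reg=4
step 10: T2 CAS ⇒ ok; ctr=5 reg=4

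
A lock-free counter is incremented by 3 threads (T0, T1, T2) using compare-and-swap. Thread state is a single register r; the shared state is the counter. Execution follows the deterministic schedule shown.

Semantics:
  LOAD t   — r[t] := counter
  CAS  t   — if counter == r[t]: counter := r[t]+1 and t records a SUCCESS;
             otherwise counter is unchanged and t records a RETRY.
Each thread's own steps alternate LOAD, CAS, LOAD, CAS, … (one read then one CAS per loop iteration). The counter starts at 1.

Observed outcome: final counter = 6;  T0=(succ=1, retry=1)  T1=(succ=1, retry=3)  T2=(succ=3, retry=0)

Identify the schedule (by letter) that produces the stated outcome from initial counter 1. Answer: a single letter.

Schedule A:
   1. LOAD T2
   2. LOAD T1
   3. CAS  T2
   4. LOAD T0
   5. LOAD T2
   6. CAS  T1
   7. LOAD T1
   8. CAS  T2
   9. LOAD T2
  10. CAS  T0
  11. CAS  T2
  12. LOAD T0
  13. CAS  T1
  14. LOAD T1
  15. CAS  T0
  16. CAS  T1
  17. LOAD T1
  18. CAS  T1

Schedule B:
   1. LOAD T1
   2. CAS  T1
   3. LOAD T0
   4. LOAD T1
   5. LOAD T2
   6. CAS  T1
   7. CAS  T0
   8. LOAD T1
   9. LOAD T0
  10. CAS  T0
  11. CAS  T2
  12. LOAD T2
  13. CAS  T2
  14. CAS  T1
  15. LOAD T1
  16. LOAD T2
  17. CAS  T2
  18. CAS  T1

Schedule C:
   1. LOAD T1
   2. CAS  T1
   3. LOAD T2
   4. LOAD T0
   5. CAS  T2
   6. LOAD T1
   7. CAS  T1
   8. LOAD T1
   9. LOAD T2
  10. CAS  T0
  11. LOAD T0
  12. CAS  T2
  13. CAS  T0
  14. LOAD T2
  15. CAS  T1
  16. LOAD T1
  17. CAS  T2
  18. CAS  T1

A

Tracing schedule A:
[1] T2.load  rd  (counter 1, T2.r 1)
[2] T1.load  rd  (counter 1, T1.r 1)
[3] T2.cas  hit  (counter 2, T2.r 1)
[4] T0.load  rd  (counter 2, T0.r 2)
[5] T2.load  rd  (counter 2, T2.r 2)
[6] T1.cas  miss  (counter 2, T1.r 1)
[7] T1.load  rd  (counter 2, T1.r 2)
[8] T2.cas  hit  (counter 3, T2.r 2)
[9] T2.load  rd  (counter 3, T2.r 3)
[10] T0.cas  miss  (counter 3, T0.r 2)
[11] T2.cas  hit  (counter 4, T2.r 3)
[12] T0.load  rd  (counter 4, T0.r 4)
[13] T1.cas  miss  (counter 4, T1.r 2)
[14] T1.load  rd  (counter 4, T1.r 4)
[15] T0.cas  hit  (counter 5, T0.r 4)
[16] T1.cas  miss  (counter 5, T1.r 4)
[17] T1.load  rd  (counter 5, T1.r 5)
[18] T1.cas  hit  (counter 6, T1.r 5)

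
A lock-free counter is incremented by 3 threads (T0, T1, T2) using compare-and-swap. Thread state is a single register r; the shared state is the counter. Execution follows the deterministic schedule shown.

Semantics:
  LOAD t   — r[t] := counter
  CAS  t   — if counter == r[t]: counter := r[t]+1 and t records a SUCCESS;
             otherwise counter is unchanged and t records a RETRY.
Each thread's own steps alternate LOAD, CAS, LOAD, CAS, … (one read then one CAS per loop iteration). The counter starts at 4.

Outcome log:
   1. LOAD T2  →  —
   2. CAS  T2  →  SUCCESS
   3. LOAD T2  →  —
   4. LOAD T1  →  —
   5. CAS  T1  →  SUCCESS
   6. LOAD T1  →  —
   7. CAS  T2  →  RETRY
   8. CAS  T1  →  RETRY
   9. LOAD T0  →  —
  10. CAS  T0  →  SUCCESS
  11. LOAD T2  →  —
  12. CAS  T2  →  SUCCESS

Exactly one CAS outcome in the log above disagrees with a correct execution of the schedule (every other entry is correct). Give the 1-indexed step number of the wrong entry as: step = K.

Re-executing:
step 1: T2 LOAD ⇒ load; ctr=4 reg=4
step 2: T2 CAS ⇒ ok; ctr=5 reg=4
step 3: T2 LOAD ⇒ load; ctr=5 reg=5
step 4: T1 LOAD ⇒ load; ctr=5 reg=5
step 5: T1 CAS ⇒ ok; ctr=6 reg=5
step 6: T1 LOAD ⇒ load; ctr=6 reg=6
step 7: T2 CAS ⇒ retry; ctr=6 reg=5
step 8: T1 CAS ⇒ ok; ctr=7 reg=6
step 9: T0 LOAD ⇒ load; ctr=7 reg=7
step 10: T0 CAS ⇒ ok; ctr=8 reg=7
step 11: T2 LOAD ⇒ load; ctr=8 reg=8
step 12: T2 CAS ⇒ ok; ctr=9 reg=8
Mismatch at 8.

step = 8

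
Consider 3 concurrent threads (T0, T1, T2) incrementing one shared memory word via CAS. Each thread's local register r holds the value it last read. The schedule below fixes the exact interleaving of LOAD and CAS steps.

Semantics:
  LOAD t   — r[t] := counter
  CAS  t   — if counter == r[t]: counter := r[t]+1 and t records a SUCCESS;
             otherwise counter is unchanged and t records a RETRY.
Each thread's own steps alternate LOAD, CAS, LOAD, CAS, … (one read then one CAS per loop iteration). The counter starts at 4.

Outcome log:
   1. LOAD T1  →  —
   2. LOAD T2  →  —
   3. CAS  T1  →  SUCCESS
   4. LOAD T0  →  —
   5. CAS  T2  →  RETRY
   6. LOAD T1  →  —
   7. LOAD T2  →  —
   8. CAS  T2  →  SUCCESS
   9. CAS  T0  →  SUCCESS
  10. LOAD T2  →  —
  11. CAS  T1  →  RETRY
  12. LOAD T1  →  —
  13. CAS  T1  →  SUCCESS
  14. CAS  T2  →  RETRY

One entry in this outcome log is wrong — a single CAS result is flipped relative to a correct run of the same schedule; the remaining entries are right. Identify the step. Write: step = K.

step = 9

Re-executing:
T1 LOAD — after: cnt=4, r=4 — load
T2 LOAD — after: cnt=4, r=4 — load
T1 CAS — after: cnt=5, r=4 — ok
T0 LOAD — after: cnt=5, r=5 — load
T2 CAS — after: cnt=5, r=4 — retry
T1 LOAD — after: cnt=5, r=5 — load
T2 LOAD — after: cnt=5, r=5 — load
T2 CAS — after: cnt=6, r=5 — ok
T0 CAS — after: cnt=6, r=5 — retry
T2 LOAD — after: cnt=6, r=6 — load
T1 CAS — after: cnt=6, r=5 — retry
T1 LOAD — after: cnt=6, r=6 — load
T1 CAS — after: cnt=7, r=6 — ok
T2 CAS — after: cnt=7, r=6 — retry
Flip is step 9.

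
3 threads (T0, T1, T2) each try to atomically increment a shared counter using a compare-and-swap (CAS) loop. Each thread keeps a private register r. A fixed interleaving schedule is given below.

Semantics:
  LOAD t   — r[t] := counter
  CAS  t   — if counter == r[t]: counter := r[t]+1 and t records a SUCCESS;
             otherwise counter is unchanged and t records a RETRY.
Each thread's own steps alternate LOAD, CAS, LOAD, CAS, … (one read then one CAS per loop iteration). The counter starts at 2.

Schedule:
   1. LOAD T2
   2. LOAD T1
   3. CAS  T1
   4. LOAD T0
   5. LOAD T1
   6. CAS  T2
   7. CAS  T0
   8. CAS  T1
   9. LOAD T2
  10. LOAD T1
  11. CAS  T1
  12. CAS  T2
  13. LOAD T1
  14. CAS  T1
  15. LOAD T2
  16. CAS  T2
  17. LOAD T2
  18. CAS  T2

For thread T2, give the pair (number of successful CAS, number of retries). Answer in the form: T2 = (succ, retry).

T2 = (2, 2)

   1) LOAD T2:  M=2  r_T2=2
   2) LOAD T1:  M=2  r_T1=2
   3) CAS  T1:  M=3  r_T1=2 ✓
   4) LOAD T0:  M=3  r_T0=3
   5) LOAD T1:  M=3  r_T1=3
   6) CAS  T2:  M=3  r_T2=2 ✗
   7) CAS  T0:  M=4  r_T0=3 ✓
   8) CAS  T1:  M=4  r_T1=3 ✗
   9) LOAD T2:  M=4  r_T2=4
  10) LOAD T1:  M=4  r_T1=4
  11) CAS  T1:  M=5  r_T1=4 ✓
  12) CAS  T2:  M=5  r_T2=4 ✗
  13) LOAD T1:  M=5  r_T1=5
  14) CAS  T1:  M=6  r_T1=5 ✓
  15) LOAD T2:  M=6  r_T2=6
  16) CAS  T2:  M=7  r_T2=6 ✓
  17) LOAD T2:  M=7  r_T2=7
  18) CAS  T2:  M=8  r_T2=7 ✓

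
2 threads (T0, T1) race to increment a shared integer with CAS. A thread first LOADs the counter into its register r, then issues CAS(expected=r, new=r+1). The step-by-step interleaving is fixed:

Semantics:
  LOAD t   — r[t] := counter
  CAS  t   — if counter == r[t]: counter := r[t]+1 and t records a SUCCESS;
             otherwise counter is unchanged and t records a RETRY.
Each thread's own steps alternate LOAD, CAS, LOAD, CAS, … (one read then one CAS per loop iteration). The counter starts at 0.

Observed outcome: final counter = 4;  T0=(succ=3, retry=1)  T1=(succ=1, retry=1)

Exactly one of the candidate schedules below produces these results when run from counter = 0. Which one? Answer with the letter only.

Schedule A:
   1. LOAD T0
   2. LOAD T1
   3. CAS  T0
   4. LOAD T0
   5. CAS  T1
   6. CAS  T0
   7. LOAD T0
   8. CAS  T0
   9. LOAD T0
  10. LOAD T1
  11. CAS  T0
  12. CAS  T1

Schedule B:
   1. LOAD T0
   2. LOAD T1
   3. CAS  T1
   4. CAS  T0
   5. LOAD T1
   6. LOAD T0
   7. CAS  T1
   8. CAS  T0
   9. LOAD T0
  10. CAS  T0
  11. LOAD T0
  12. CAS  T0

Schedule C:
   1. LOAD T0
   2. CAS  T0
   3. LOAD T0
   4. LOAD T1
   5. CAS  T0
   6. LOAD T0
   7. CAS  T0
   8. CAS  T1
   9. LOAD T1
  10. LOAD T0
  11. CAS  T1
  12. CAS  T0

C

Run C:
step 1: T0 LOAD ⇒ load; ctr=0 reg=0
step 2: T0 CAS ⇒ ok; ctr=1 reg=0
step 3: T0 LOAD ⇒ load; ctr=1 reg=1
step 4: T1 LOAD ⇒ load; ctr=1 reg=1
step 5: T0 CAS ⇒ ok; ctr=2 reg=1
step 6: T0 LOAD ⇒ load; ctr=2 reg=2
step 7: T0 CAS ⇒ ok; ctr=3 reg=2
step 8: T1 CAS ⇒ retry; ctr=3 reg=1
step 9: T1 LOAD ⇒ load; ctr=3 reg=3
step 10: T0 LOAD ⇒ load; ctr=3 reg=3
step 11: T1 CAS ⇒ ok; ctr=4 reg=3
step 12: T0 CAS ⇒ retry; ctr=4 reg=3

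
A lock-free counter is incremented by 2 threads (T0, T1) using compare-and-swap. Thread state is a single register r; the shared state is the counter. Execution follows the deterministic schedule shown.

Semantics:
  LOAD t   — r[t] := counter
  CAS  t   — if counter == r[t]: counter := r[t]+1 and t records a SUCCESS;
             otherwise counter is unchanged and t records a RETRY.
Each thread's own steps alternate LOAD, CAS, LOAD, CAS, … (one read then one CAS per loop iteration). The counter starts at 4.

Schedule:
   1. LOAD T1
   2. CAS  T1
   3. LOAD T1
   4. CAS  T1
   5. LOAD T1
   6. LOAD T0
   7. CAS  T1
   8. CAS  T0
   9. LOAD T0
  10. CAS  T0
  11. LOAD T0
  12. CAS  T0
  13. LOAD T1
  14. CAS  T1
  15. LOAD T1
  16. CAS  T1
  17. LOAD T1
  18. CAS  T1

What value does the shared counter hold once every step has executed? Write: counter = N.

1. LOAD T1 → mem=4 r[T1]=4 [LOAD]
2. CAS T1 → mem=5 r[T1]=4 [OK]
3. LOAD T1 → mem=5 r[T1]=5 [LOAD]
4. CAS T1 → mem=6 r[T1]=5 [OK]
5. LOAD T1 → mem=6 r[T1]=6 [LOAD]
6. LOAD T0 → mem=6 r[T0]=6 [LOAD]
7. CAS T1 → mem=7 r[T1]=6 [OK]
8. CAS T0 → mem=7 r[T0]=6 [RETRY]
9. LOAD T0 → mem=7 r[T0]=7 [LOAD]
10. CAS T0 → mem=8 r[T0]=7 [OK]
11. LOAD T0 → mem=8 r[T0]=8 [LOAD]
12. CAS T0 → mem=9 r[T0]=8 [OK]
13. LOAD T1 → mem=9 r[T1]=9 [LOAD]
14. CAS T1 → mem=10 r[T1]=9 [OK]
15. LOAD T1 → mem=10 r[T1]=10 [LOAD]
16. CAS T1 → mem=11 r[T1]=10 [OK]
17. LOAD T1 → mem=11 r[T1]=11 [LOAD]
18. CAS T1 → mem=12 r[T1]=11 [OK]

counter = 12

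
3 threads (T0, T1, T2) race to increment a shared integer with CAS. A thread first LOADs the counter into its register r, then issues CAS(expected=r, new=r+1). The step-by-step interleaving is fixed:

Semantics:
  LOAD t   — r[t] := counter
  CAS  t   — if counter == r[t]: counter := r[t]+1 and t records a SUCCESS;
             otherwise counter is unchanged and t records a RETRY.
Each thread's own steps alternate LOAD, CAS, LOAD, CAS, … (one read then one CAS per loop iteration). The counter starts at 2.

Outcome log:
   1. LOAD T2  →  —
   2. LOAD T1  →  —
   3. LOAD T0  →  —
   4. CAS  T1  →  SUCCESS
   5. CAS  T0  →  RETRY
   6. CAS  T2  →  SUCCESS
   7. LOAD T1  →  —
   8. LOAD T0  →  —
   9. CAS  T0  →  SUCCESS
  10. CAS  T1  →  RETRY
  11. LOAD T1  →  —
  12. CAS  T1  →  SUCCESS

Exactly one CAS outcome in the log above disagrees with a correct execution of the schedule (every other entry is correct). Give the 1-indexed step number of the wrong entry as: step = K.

Re-executing:
step 1: T2 LOAD ⇒ load; ctr=2 reg=2
step 2: T1 LOAD ⇒ load; ctr=2 reg=2
step 3: T0 LOAD ⇒ load; ctr=2 reg=2
step 4: T1 CAS ⇒ ok; ctr=3 reg=2
step 5: T0 CAS ⇒ retry; ctr=3 reg=2
step 6: T2 CAS ⇒ retry; ctr=3 reg=2
step 7: T1 LOAD ⇒ load; ctr=3 reg=3
step 8: T0 LOAD ⇒ load; ctr=3 reg=3
step 9: T0 CAS ⇒ ok; ctr=4 reg=3
step 10: T1 CAS ⇒ retry; ctr=4 reg=3
step 11: T1 LOAD ⇒ load; ctr=4 reg=4
step 12: T1 CAS ⇒ ok; ctr=5 reg=4
Log disagrees first at step 6.

step = 6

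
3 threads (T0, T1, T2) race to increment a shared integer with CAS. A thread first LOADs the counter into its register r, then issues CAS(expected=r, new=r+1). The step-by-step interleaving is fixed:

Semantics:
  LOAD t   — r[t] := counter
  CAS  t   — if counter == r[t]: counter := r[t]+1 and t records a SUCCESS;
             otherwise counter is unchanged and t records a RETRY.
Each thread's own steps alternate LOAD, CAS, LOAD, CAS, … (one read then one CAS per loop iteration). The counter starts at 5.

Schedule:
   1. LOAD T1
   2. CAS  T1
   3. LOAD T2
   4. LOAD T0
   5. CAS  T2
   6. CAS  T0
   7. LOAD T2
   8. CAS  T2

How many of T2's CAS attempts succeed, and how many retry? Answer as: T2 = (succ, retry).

[1] T1.load  rd  (counter 5, T1.r 5)
[2] T1.cas  hit  (counter 6, T1.r 5)
[3] T2.load  rd  (counter 6, T2.r 6)
[4] T0.load  rd  (counter 6, T0.r 6)
[5] T2.cas  hit  (counter 7, T2.r 6)
[6] T0.cas  miss  (counter 7, T0.r 6)
[7] T2.load  rd  (counter 7, T2.r 7)
[8] T2.cas  hit  (counter 8, T2.r 7)

T2 = (2, 0)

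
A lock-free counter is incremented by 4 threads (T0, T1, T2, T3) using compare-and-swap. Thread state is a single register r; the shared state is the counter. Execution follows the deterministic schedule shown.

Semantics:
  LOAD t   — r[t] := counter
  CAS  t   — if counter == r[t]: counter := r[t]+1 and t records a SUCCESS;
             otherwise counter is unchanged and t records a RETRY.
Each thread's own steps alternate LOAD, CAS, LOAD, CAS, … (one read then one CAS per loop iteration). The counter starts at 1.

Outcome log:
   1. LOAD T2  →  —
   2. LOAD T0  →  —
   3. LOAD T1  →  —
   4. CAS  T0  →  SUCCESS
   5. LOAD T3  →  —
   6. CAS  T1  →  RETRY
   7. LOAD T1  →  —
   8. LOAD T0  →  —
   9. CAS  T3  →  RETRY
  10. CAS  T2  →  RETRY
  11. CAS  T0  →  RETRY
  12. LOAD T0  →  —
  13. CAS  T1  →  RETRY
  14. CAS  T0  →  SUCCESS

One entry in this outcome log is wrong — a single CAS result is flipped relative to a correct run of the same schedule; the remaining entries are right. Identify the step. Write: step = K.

Reference trace:
step 1: T2 LOAD ⇒ load; ctr=1 reg=1
step 2: T0 LOAD ⇒ load; ctr=1 reg=1
step 3: T1 LOAD ⇒ load; ctr=1 reg=1
step 4: T0 CAS ⇒ ok; ctr=2 reg=1
step 5: T3 LOAD ⇒ load; ctr=2 reg=2
step 6: T1 CAS ⇒ retry; ctr=2 reg=1
step 7: T1 LOAD ⇒ load; ctr=2 reg=2
step 8: T0 LOAD ⇒ load; ctr=2 reg=2
step 9: T3 CAS ⇒ ok; ctr=3 reg=2
step 10: T2 CAS ⇒ retry; ctr=3 reg=1
step 11: T0 CAS ⇒ retry; ctr=3 reg=2
step 12: T0 LOAD ⇒ load; ctr=3 reg=3
step 13: T1 CAS ⇒ retry; ctr=3 reg=2
step 14: T0 CAS ⇒ ok; ctr=4 reg=3
Log disagrees first at step 9.

step = 9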